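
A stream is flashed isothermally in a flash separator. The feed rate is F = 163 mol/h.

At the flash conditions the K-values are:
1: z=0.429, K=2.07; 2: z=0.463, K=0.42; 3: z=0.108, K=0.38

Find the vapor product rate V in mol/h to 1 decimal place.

V = 32.0 mol/h

Newton iteration, V/F⁰ = 0.35:
  V/F = 0.350: g = -0.0885, g' = -0.573 → V/F = 0.196
Converged at V/F = 0.196.
Then V = V/F·F = 0.1964·163 = 32.0 mol/h and L = F − V = 131.0 mol/h.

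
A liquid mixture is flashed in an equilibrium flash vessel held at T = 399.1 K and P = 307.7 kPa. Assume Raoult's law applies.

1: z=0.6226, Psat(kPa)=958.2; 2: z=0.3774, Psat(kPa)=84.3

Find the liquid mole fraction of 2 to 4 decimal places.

Raoult's law: Kᵢ = Pᵢˢᵃᵗ/P = Pᵢˢᵃᵗ/307.7.
  K_1 = 958.2/307.7 = 3.114072, K_2 = 84.3/307.7 = 0.273968
Binary case is linear: z₁(K₁−1)(1+ψ(K₂−1)) + z₂(K₂−1)(1+ψ(K₁−1)) = 0
⇒ ψ = [z₁(K₁−1)+z₂(K₂−1)] / [−(K₁−1)(K₂−1)] = 1.04222/1.53488 = 0.6790
Compositions from xᵢ = zᵢ/(1+ψ(Kᵢ−1)), yᵢ = Kᵢxᵢ:
  1: x = 0.2556, y = 0.7961
  2: x = 0.7444, y = 0.2039

x_2 = 0.7444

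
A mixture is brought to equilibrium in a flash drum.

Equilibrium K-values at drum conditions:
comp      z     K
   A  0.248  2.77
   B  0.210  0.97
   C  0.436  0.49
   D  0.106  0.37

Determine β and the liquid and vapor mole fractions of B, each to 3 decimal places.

Let β = V/F and solve Σ zᵢ(Kᵢ−1)/(1+β(Kᵢ−1)) = 0.
Feasibility: ΣzᵢKᵢ = 1.144, Σzᵢ/Kᵢ = 1.482 — both > 1, two phases present.
Newton iteration, β⁰ = 0.5:
  β = 0.500: g = -0.1695, g' = -0.513 → β = 0.170
  β = 0.170: g = 0.0131, g' = -0.649 → β = 0.190
Converged at β = 0.190.
Compositions from xᵢ = zᵢ/(1+β(Kᵢ−1)), yᵢ = Kᵢxᵢ:
  A: x = 0.186, y = 0.514
  B: x = 0.211, y = 0.205
  C: x = 0.483, y = 0.237
  D: x = 0.120, y = 0.045

β = 0.190, x_B = 0.211, y_B = 0.205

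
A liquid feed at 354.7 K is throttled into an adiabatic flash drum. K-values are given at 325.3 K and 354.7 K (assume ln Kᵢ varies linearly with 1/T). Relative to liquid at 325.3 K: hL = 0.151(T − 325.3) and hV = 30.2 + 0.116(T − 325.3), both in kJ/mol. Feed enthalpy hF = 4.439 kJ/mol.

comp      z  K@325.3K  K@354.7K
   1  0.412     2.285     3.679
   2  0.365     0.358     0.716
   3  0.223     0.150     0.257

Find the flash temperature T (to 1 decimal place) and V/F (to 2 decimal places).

T = 326.7 K, V/F = 0.14

Adiabatic flash: solve Rachford–Rice at each trial T, then check hF = ψ·hV(T) + (1−ψ)·hL(T).
  T = 325.3 K: K = (2.285, 0.358, 0.150), RR gives ψ = 0.113, H_out = 3.411 kJ/mol
  T = 354.7 K: K = (3.679, 0.716, 0.257), RR gives ψ = 0.599, H_out = 21.922 kJ/mol
  T = 340.0 K: K = (2.929, 0.514, 0.199), RR gives ψ = 0.363, H_out = 12.997 kJ/mol
  T = 332.6 K: K = (2.592, 0.430, 0.173), RR gives ψ = 0.244, H_out = 8.402 kJ/mol
  T = 329.0 K: K = (2.438, 0.393, 0.161), RR gives ψ = 0.182, H_out = 6.025 kJ/mol
  T = 327.1 K: K = (2.358, 0.375, 0.155), RR gives ψ = 0.147, H_out = 4.709 kJ/mol
Linear interpolation between T = 325.3 (H_out = 3.411) and T = 327.1 (H_out = 4.709) on hF = 4.439 gives T ≈ 326.7 K, at which ψ = 0.14.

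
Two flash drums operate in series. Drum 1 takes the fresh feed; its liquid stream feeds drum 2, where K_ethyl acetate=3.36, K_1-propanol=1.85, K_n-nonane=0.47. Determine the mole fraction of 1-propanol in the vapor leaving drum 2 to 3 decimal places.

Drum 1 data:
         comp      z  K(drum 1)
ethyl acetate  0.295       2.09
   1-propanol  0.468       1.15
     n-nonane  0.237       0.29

Drum 1:
Material balance + equilibrium reduce to Σ zᵢ(Kᵢ−1)/(1+ψ₁(Kᵢ−1)) = 0.
Feasibility: ΣzᵢKᵢ = 1.223, Σzᵢ/Kᵢ = 1.365 — both > 1, two phases present.
Iterate (Newton) starting at ψ₁ = 0.5:
  ψ₁ = 0.500: g = 0.0125, g' = -0.443 → ψ₁ = 0.528
Converged at ψ₁ = 0.528.
Drum-1 compositions:
  ethyl acetate: x = 0.187, y = 0.391
  1-propanol: x = 0.434, y = 0.499
  n-nonane: x = 0.379, y = 0.110
Drum-2 feed = drum-1 liquid: z₂ = (0.1873, 0.4337, 0.3791).
Drum 2:
Rachford–Rice: g(ψ₂) = Σ zᵢ(Kᵢ−1)/(1+ψ₂(Kᵢ−1)) = 0.
g(0) = ΣzᵢKᵢ − 1 = 0.610 and g(1) = 1 − Σzᵢ/Kᵢ = -0.097, so a root lies in (0, 1).
Newton iteration, ψ₂⁰ = 0.37:
  ψ₂ = 0.370: g = 0.2664, g' = -0.643 → ψ₂ = 0.784
  ψ₂ = 0.784: g = 0.0324, g' = -0.553 → ψ₂ = 0.843
  ψ₂ = 0.843: g = -0.0005, g' = -0.571 → ψ₂ = 0.842
Converged at ψ₂ = 0.842.
  ethyl acetate: x = 0.063, y = 0.211
  1-propanol: x = 0.253, y = 0.468
  n-nonane: x = 0.685, y = 0.322

y_1-propanol (drum 2) = 0.468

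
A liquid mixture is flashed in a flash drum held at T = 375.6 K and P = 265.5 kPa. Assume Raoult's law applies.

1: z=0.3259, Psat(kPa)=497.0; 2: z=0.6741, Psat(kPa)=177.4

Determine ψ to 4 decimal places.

ψ = 0.2090

Raoult's law: Kᵢ = Pᵢˢᵃᵗ/P = Pᵢˢᵃᵗ/265.5.
  K_1 = 497.0/265.5 = 1.871940, K_2 = 177.4/265.5 = 0.668173
Binary case is linear: z₁(K₁−1)(1+ψ(K₂−1)) + z₂(K₂−1)(1+ψ(K₁−1)) = 0
⇒ ψ = [z₁(K₁−1)+z₂(K₂−1)] / [−(K₁−1)(K₂−1)] = 0.06048/0.28933 = 0.2090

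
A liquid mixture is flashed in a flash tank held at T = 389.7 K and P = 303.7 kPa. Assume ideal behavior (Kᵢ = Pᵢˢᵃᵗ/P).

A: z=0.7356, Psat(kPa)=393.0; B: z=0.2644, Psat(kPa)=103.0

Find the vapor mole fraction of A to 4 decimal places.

Raoult's law: Kᵢ = Pᵢˢᵃᵗ/P = Pᵢˢᵃᵗ/303.7.
  K_A = 393.0/303.7 = 1.294040, K_B = 103.0/303.7 = 0.339150
Let ψ = V/F and solve Σ zᵢ(Kᵢ−1)/(1+ψ(Kᵢ−1)) = 0.
Check two-phase: ΣzᵢKᵢ = 1.0416 > 1 and Σzᵢ/Kᵢ = 1.3480 > 1, so g(0) = 0.0416 > 0 and g(1) = -0.3480 < 0.
Binary case is linear: z₁(K₁−1)(1+ψ(K₂−1)) + z₂(K₂−1)(1+ψ(K₁−1)) = 0
⇒ ψ = [z₁(K₁−1)+z₂(K₂−1)] / [−(K₁−1)(K₂−1)] = 0.04157/0.19432 = 0.2139
Compositions from xᵢ = zᵢ/(1+ψ(Kᵢ−1)), yᵢ = Kᵢxᵢ:
  A: x = 0.6921, y = 0.8956
  B: x = 0.3079, y = 0.1044

y_A = 0.8956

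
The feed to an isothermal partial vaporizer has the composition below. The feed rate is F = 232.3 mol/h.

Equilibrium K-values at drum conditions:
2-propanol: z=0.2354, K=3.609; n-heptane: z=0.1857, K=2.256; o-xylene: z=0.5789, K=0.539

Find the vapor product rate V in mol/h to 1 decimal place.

Material balance + equilibrium reduce to Σ zᵢ(Kᵢ−1)/(1+V/F(Kᵢ−1)) = 0.
Feasibility: ΣzᵢKᵢ = 1.5805, Σzᵢ/Kᵢ = 1.2216 — both > 1, two phases present.
Iterate (Newton) starting at V/F = 0.57:
  V/F = 0.5700: g = 0.02087, g' = -0.5849 → V/F = 0.6057
  V/F = 0.6057: g = 0.00024, g' = -0.5720 → V/F = 0.6061
Converged at V/F = 0.6061.
Then V = V/F·F = 0.6061·232.3 = 140.8 mol/h and L = F − V = 91.5 mol/h.

V = 140.8 mol/h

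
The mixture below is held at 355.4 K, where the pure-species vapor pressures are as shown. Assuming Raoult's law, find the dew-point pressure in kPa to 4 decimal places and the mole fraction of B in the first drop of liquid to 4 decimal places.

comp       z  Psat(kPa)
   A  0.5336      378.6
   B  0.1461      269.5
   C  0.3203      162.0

Pdew = 254.5385 kPa, x_B = 0.1380

At the dew point ψ → 1, so Σzᵢ/Kᵢ = 1 with Kᵢ = Pᵢˢᵃᵗ/P ⇒ 1/P = Σzᵢ/Pᵢˢᵃᵗ.
1/P = 0.5336/378.6 + 0.1461/269.5 + 0.3203/162.0 = 0.0039287 ⇒ P = 254.5385 kPa
xᵢ = zᵢP/Pᵢˢᵃᵗ ⇒ x_B = 0.1461·254.5385/269.5 = 0.1380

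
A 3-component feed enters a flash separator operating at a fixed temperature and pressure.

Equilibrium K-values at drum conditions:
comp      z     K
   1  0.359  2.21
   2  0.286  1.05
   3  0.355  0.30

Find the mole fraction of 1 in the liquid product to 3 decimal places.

x_1 = 0.256

Rachford–Rice: g(ψ) = Σ zᵢ(Kᵢ−1)/(1+ψ(Kᵢ−1)) = 0.
Feasibility: ΣzᵢKᵢ = 1.200, Σzᵢ/Kᵢ = 1.618 — both > 1, two phases present.
Iterate (Newton) starting at ψ = 0.5:
  ψ = 0.500: g = -0.0977, g' = -0.616 → ψ = 0.341
  ψ = 0.341: g = -0.0051, g' = -0.564 → ψ = 0.332
Converged at ψ = 0.332.
Compositions from xᵢ = zᵢ/(1+ψ(Kᵢ−1)), yᵢ = Kᵢxᵢ:
  1: x = 0.256, y = 0.566
  2: x = 0.281, y = 0.295
  3: x = 0.463, y = 0.139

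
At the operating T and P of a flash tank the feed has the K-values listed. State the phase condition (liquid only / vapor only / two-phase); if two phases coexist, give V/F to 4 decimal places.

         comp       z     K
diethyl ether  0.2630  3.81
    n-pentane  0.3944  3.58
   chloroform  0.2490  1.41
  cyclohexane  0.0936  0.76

ΣzᵢKᵢ = 2.8362; Σzᵢ/Kᵢ = 0.4790.
Since Σzᵢ/Kᵢ < 1 the mixture is above its dew point — single vapor phase.

vapor only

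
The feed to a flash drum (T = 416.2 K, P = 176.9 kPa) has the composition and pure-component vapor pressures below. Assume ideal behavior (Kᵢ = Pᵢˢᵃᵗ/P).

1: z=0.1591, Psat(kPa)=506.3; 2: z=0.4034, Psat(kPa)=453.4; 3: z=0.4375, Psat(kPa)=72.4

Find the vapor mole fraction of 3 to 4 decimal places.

y_3 = 0.3010

Raoult's law: Kᵢ = Pᵢˢᵃᵗ/P = Pᵢˢᵃᵗ/176.9.
  K_1 = 506.3/176.9 = 2.862069, K_2 = 453.4/176.9 = 2.563030, K_3 = 72.4/176.9 = 0.409271
Let β = V/F and solve Σ zᵢ(Kᵢ−1)/(1+β(Kᵢ−1)) = 0.
Feasibility: ΣzᵢKᵢ = 1.6683, Σzᵢ/Kᵢ = 1.2820 — both > 1, two phases present.
Iterate (Newton) starting at β = 0.5:
  β = 0.5000: g = 0.14057, g' = -0.7659 → β = 0.6835
  β = 0.6835: g = 0.00172, g' = -0.7666 → β = 0.6858
Converged at β = 0.6858.
Compositions from xᵢ = zᵢ/(1+β(Kᵢ−1)), yᵢ = Kᵢxᵢ:
  1: x = 0.0699, y = 0.2000
  2: x = 0.1947, y = 0.4990
  3: x = 0.7354, y = 0.3010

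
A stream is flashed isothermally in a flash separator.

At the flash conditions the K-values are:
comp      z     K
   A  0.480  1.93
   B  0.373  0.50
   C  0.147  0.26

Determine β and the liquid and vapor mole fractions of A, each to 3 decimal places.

Rachford–Rice: g(β) = Σ zᵢ(Kᵢ−1)/(1+β(Kᵢ−1)) = 0.
Feasibility: ΣzᵢKᵢ = 1.151, Σzᵢ/Kᵢ = 1.560 — both > 1, two phases present.
Newton iteration, β⁰ = 0.36:
  β = 0.360: g = -0.0413, g' = -0.521 → β = 0.281
  β = 0.281: g = -0.0003, g' = -0.515 → β = 0.280
Converged at β = 0.280.
Compositions from xᵢ = zᵢ/(1+β(Kᵢ−1)), yᵢ = Kᵢxᵢ:
  A: x = 0.381, y = 0.735
  B: x = 0.434, y = 0.217
  C: x = 0.185, y = 0.048

β = 0.280, x_A = 0.381, y_A = 0.735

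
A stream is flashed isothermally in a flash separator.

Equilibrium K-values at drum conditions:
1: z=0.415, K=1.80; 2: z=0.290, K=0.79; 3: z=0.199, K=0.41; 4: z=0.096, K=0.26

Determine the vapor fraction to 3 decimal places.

Let ψ = V/F and solve Σ zᵢ(Kᵢ−1)/(1+ψ(Kᵢ−1)) = 0.
Feasibility: ΣzᵢKᵢ = 1.083, Σzᵢ/Kᵢ = 1.452 — both > 1, two phases present.
Newton–Raphson from ψ = 0.38:
  ψ = 0.380: g = -0.0618, g' = -0.388 → ψ = 0.221
  ψ = 0.221: g = -0.0017, g' = -0.373 → ψ = 0.216
Converged at ψ = 0.216.

ψ = 0.216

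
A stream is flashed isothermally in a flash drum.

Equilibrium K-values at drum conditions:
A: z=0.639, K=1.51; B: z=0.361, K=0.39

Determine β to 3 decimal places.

β = 0.340

Rachford–Rice: g(β) = Σ zᵢ(Kᵢ−1)/(1+β(Kᵢ−1)) = 0.
Check two-phase: ΣzᵢKᵢ = 1.106 > 1 and Σzᵢ/Kᵢ = 1.349 > 1, so g(0) = 0.106 > 0 and g(1) = -0.349 < 0.
Binary case is linear: z₁(K₁−1)(1+β(K₂−1)) + z₂(K₂−1)(1+β(K₁−1)) = 0
⇒ β = [z₁(K₁−1)+z₂(K₂−1)] / [−(K₁−1)(K₂−1)] = 0.1057/0.3111 = 0.340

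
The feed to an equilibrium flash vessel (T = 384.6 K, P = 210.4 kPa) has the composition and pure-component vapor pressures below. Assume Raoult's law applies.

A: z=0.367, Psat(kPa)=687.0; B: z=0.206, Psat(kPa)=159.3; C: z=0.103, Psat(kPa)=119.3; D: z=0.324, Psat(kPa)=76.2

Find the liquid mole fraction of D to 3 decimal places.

Raoult's law: Kᵢ = Pᵢˢᵃᵗ/P = Pᵢˢᵃᵗ/210.4.
  K_A = 687.0/210.4 = 3.26521, K_B = 159.3/210.4 = 0.75713, K_C = 119.3/210.4 = 0.56702, K_D = 76.2/210.4 = 0.36217
Newton–Raphson from ψ = 0.57:
  ψ = 0.570: g = -0.0792, g' = -0.735 → ψ = 0.462
  ψ = 0.462: g = 0.0009, g' = -0.760 → ψ = 0.463
Converged at ψ = 0.463.
Compositions from xᵢ = zᵢ/(1+ψ(Kᵢ−1)), yᵢ = Kᵢxᵢ:
  A: x = 0.179, y = 0.585
  B: x = 0.232, y = 0.176
  C: x = 0.129, y = 0.073
  D: x = 0.460, y = 0.167

x_D = 0.460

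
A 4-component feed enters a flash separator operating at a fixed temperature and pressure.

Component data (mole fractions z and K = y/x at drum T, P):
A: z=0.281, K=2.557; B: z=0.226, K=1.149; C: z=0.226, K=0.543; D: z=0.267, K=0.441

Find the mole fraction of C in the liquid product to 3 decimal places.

x_C = 0.271

Let ψ = V/F and solve Σ zᵢ(Kᵢ−1)/(1+ψ(Kᵢ−1)) = 0.
Feasibility: ΣzᵢKᵢ = 1.219, Σzᵢ/Kᵢ = 1.328 — both > 1, two phases present.
Iterate (Newton) starting at ψ = 0.5:
  ψ = 0.500: g = -0.0637, g' = -0.460 → ψ = 0.361
  ψ = 0.361: g = 0.0011, g' = -0.482 → ψ = 0.364
Converged at ψ = 0.364.
Compositions from xᵢ = zᵢ/(1+ψ(Kᵢ−1)), yᵢ = Kᵢxᵢ:
  A: x = 0.179, y = 0.459
  B: x = 0.214, y = 0.246
  C: x = 0.271, y = 0.147
  D: x = 0.335, y = 0.148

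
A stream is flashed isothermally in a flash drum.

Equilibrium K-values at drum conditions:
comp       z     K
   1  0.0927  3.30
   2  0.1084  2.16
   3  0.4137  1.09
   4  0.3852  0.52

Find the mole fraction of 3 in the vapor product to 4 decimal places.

Rachford–Rice: g(ψ) = Σ zᵢ(Kᵢ−1)/(1+ψ(Kᵢ−1)) = 0.
Check two-phase: ΣzᵢKᵢ = 1.1913 > 1 and Σzᵢ/Kᵢ = 1.1986 > 1, so g(0) = 0.1913 > 0 and g(1) = -0.1986 < 0.
Newton–Raphson from ψ = 0.5:
  ψ = 0.5000: g = -0.02890, g' = -0.3212 → ψ = 0.4100
  ψ = 0.4100: g = 0.00065, g' = -0.3376 → ψ = 0.4119
Converged at ψ = 0.4119.
Compositions from xᵢ = zᵢ/(1+ψ(Kᵢ−1)), yᵢ = Kᵢxᵢ:
  1: x = 0.0476, y = 0.1571
  2: x = 0.0733, y = 0.1584
  3: x = 0.3989, y = 0.4348
  4: x = 0.4801, y = 0.2497

y_3 = 0.4348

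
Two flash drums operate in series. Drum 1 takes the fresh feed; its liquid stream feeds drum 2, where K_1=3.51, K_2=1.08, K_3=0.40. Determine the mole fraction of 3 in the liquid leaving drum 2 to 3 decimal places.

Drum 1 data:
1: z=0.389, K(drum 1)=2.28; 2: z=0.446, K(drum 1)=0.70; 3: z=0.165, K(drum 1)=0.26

Drum 1:
Rachford–Rice: g(ψ₁) = Σ zᵢ(Kᵢ−1)/(1+ψ₁(Kᵢ−1)) = 0.
Check two-phase: ΣzᵢKᵢ = 1.242 > 1 and Σzᵢ/Kᵢ = 1.442 > 1, so g(0) = 0.242 > 0 and g(1) = -0.442 < 0.
Iterate (Newton) starting at ψ₁ = 0.55:
  ψ₁ = 0.550: g = -0.0739, g' = -0.534 → ψ₁ = 0.412
  ψ₁ = 0.412: g = -0.0021, g' = -0.512 → ψ₁ = 0.407
Converged at ψ₁ = 0.407.
Drum-1 compositions:
  1: x = 0.256, y = 0.583
  2: x = 0.508, y = 0.356
  3: x = 0.236, y = 0.061
Drum-2 feed = drum-1 liquid: z₂ = (0.2557, 0.5081, 0.2362).
Drum 2:
Newton iteration, ψ₂⁰ = 0.35:
  ψ₂ = 0.350: g = 0.2017, g' = -0.596 → ψ₂ = 0.689
  ψ₂ = 0.689: g = 0.0322, g' = -0.466 → ψ₂ = 0.758
  ψ₂ = 0.758: g = -0.0004, g' = -0.480 → ψ₂ = 0.757
Converged at ψ₂ = 0.757.
  1: x = 0.088, y = 0.309
  2: x = 0.479, y = 0.517
  3: x = 0.433, y = 0.173

x_3 (drum 2) = 0.433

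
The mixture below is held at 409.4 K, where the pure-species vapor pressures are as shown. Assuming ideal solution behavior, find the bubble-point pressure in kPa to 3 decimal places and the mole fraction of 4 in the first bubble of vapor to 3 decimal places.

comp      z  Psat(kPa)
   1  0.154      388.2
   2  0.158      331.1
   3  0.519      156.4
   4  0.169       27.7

At the bubble point ψ → 0, so ΣzᵢKᵢ = 1 with Kᵢ = Pᵢˢᵃᵗ/P ⇒ P = ΣzᵢPᵢˢᵃᵗ.
P = 0.154·388.2 + 0.158·331.1 + 0.519·156.4 + 0.169·27.7 = 197.950 kPa
yᵢ = zᵢPᵢˢᵃᵗ/P ⇒ y_4 = 0.169·27.7/197.950 = 0.024

Pbub = 197.950 kPa, y_4 = 0.024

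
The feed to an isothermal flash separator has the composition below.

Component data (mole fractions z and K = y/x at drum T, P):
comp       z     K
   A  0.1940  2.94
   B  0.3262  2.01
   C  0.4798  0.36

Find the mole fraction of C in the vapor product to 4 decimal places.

Iterate (Newton) starting at V/F = 0.55:
  V/F = 0.5500: g = -0.07999, g' = -0.7764 → V/F = 0.4470
  V/F = 0.4470: g = -0.00155, g' = -0.7530 → V/F = 0.4449
Converged at V/F = 0.4449.
Compositions from xᵢ = zᵢ/(1+V/F(Kᵢ−1)), yᵢ = Kᵢxᵢ:
  A: x = 0.1041, y = 0.3061
  B: x = 0.2251, y = 0.4524
  C: x = 0.6708, y = 0.2415

y_C = 0.2415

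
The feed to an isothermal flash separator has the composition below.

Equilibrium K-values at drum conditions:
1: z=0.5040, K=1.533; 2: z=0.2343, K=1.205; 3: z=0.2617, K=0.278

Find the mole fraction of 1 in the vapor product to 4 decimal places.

Newton–Raphson from ψ = 0.54:
  ψ = 0.5400: g = -0.05785, g' = -0.4608 → ψ = 0.4145
  ψ = 0.4145: g = -0.00533, g' = -0.3822 → ψ = 0.4005
  ψ = 0.4005: g = -0.00005, g' = -0.3756 → ψ = 0.4004
Converged at ψ = 0.4004.
Compositions from xᵢ = zᵢ/(1+ψ(Kᵢ−1)), yᵢ = Kᵢxᵢ:
  1: x = 0.4154, y = 0.6367
  2: x = 0.2165, y = 0.2609
  3: x = 0.3681, y = 0.1023

y_1 = 0.6367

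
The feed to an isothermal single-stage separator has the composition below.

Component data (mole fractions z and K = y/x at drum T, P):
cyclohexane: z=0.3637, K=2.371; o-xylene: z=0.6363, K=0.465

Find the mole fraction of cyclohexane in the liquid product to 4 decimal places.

Let β = V/F and solve Σ zᵢ(Kᵢ−1)/(1+β(Kᵢ−1)) = 0.
g(0) = ΣzᵢKᵢ − 1 = 0.1582 and g(1) = 1 − Σzᵢ/Kᵢ = -0.5218, so a root lies in (0, 1).
Newton–Raphson from β = 0.5:
  β = 0.5000: g = -0.16890, g' = -0.5801 → β = 0.2088
  β = 0.2088: g = 0.00441, g' = -0.6440 → β = 0.2157
Converged at β = 0.2157.
Compositions from xᵢ = zᵢ/(1+β(Kᵢ−1)), yᵢ = Kᵢxᵢ:
  cyclohexane: x = 0.2807, y = 0.6655
  o-xylene: x = 0.7193, y = 0.3345

x_cyclohexane = 0.2807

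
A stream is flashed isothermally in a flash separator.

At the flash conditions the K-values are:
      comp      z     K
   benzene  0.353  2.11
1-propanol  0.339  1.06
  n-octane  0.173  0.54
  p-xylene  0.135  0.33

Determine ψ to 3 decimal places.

ψ = 0.584

Let ψ = V/F and solve Σ zᵢ(Kᵢ−1)/(1+ψ(Kᵢ−1)) = 0.
Feasibility: ΣzᵢKᵢ = 1.242, Σzᵢ/Kᵢ = 1.217 — both > 1, two phases present.
Newton–Raphson from ψ = 0.68:
  ψ = 0.680: g = -0.0391, g' = -0.424 → ψ = 0.588
  ψ = 0.588: g = -0.0015, g' = -0.394 → ψ = 0.584
Converged at ψ = 0.584.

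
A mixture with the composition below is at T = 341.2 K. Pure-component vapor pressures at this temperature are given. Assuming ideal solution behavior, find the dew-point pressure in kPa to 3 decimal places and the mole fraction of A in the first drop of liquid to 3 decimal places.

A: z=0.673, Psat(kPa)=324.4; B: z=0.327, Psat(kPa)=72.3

At the dew point ψ → 1, so Σzᵢ/Kᵢ = 1 with Kᵢ = Pᵢˢᵃᵗ/P ⇒ 1/P = Σzᵢ/Pᵢˢᵃᵗ.
1/P = 0.673/324.4 + 0.327/72.3 = 0.006597 ⇒ P = 151.574 kPa
xᵢ = zᵢP/Pᵢˢᵃᵗ ⇒ x_A = 0.673·151.574/324.4 = 0.314

Pdew = 151.574 kPa, x_A = 0.314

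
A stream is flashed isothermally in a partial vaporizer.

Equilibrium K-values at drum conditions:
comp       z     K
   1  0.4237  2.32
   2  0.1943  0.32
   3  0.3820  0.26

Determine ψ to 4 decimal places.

ψ = 0.1520

Rachford–Rice: g(ψ) = Σ zᵢ(Kᵢ−1)/(1+ψ(Kᵢ−1)) = 0.
g(0) = ΣzᵢKᵢ − 1 = 0.1445 and g(1) = 1 − Σzᵢ/Kᵢ = -1.2590, so a root lies in (0, 1).
Newton–Raphson from ψ = 0.47:
  ψ = 0.4700: g = -0.28246, g' = -0.9670 → ψ = 0.1779
  ψ = 0.1779: g = -0.02292, g' = -0.8779 → ψ = 0.1518
  ψ = 0.1518: g = 0.00015, g' = -0.8896 → ψ = 0.1520
Converged at ψ = 0.1520.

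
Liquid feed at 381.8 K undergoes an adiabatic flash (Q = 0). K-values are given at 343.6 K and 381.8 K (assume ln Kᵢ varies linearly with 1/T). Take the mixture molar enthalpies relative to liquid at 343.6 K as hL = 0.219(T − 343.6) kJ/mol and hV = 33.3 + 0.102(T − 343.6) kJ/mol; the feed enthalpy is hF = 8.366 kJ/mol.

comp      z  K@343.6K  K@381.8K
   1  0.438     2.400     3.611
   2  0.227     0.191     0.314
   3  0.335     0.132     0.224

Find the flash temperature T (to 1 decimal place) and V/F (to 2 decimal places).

Adiabatic flash: solve Rachford–Rice at each trial T, then check hF = ψ·hV(T) + (1−ψ)·hL(T).
  T = 343.6 K: K = (2.400, 0.191, 0.132), RR gives ψ = 0.117, H_out = 3.908 kJ/mol
  T = 381.8 K: K = (3.611, 0.314, 0.224), RR gives ψ = 0.376, H_out = 19.210 kJ/mol
  T = 362.7 K: K = (2.976, 0.248, 0.174), RR gives ψ = 0.266, H_out = 12.434 kJ/mol
  T = 353.1 K: K = (2.679, 0.218, 0.152), RR gives ψ = 0.198, H_out = 8.469 kJ/mol
  T = 348.4 K: K = (2.539, 0.205, 0.142), RR gives ψ = 0.161, H_out = 6.311 kJ/mol
  T = 350.8 K: K = (2.610, 0.212, 0.147), RR gives ψ = 0.180, H_out = 7.434 kJ/mol
Linear interpolation between T = 350.8 (H_out = 7.434) and T = 353.1 (H_out = 8.469) on hF = 8.366 gives T ≈ 352.9 K, at which ψ = 0.20.

T = 352.9 K, V/F = 0.20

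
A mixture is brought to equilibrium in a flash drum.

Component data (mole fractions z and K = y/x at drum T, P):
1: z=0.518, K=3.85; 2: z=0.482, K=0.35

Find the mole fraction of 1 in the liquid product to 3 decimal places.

Rachford–Rice: g(ψ) = Σ zᵢ(Kᵢ−1)/(1+ψ(Kᵢ−1)) = 0.
Feasibility: ΣzᵢKᵢ = 2.163, Σzᵢ/Kᵢ = 1.512 — both > 1, two phases present.
Binary case is linear: z₁(K₁−1)(1+ψ(K₂−1)) + z₂(K₂−1)(1+ψ(K₁−1)) = 0
⇒ ψ = [z₁(K₁−1)+z₂(K₂−1)] / [−(K₁−1)(K₂−1)] = 1.1630/1.8525 = 0.628
Compositions from xᵢ = zᵢ/(1+ψ(Kᵢ−1)), yᵢ = Kᵢxᵢ:
  1: x = 0.186, y = 0.715
  2: x = 0.814, y = 0.285

x_1 = 0.186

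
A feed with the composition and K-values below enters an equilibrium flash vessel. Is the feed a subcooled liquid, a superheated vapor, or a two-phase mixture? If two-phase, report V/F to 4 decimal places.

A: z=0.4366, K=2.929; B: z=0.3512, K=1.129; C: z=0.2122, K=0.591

superheated vapor

ΣzᵢKᵢ = 1.8007; Σzᵢ/Kᵢ = 0.8192.
Since Σzᵢ/Kᵢ < 1 the mixture is above its dew point — single vapor phase.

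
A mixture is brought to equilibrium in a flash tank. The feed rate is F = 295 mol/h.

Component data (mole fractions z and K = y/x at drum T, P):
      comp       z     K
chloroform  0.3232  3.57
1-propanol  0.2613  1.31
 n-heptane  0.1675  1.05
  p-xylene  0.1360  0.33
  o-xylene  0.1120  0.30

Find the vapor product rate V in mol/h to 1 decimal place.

Newton–Raphson from β = 0.5:
  β = 0.5000: g = 0.18418, g' = -0.6960 → β = 0.7646
  β = 0.7646: g = -0.00183, g' = -0.7703 → β = 0.7622
Converged at β = 0.7622.
Then V = β·F = 0.7622·295 = 224.9 mol/h and L = F − V = 70.1 mol/h.

V = 224.9 mol/h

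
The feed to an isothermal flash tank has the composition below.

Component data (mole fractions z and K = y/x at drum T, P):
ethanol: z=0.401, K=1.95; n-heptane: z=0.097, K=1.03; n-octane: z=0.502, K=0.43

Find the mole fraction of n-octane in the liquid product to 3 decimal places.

Material balance + equilibrium reduce to Σ zᵢ(Kᵢ−1)/(1+V/F(Kᵢ−1)) = 0.
Feasibility: ΣzᵢKᵢ = 1.098, Σzᵢ/Kᵢ = 1.467 — both > 1, two phases present.
Newton iteration, V/F⁰ = 0.5:
  V/F = 0.500: g = -0.1391, g' = -0.485 → V/F = 0.214
  V/F = 0.214: g = -0.0062, g' = -0.462 → V/F = 0.200
Converged at V/F = 0.200.
Compositions from xᵢ = zᵢ/(1+V/F(Kᵢ−1)), yᵢ = Kᵢxᵢ:
  ethanol: x = 0.337, y = 0.657
  n-heptane: x = 0.096, y = 0.099
  n-octane: x = 0.567, y = 0.244

x_n-octane = 0.567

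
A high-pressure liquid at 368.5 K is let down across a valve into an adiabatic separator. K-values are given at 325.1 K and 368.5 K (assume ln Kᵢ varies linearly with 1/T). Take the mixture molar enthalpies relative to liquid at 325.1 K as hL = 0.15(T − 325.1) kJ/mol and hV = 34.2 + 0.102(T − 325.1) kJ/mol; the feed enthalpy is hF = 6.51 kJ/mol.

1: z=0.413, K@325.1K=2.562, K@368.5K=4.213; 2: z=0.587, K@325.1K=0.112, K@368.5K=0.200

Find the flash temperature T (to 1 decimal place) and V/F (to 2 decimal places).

T = 333.5 K, V/F = 0.16

Adiabatic flash: solve Rachford–Rice at each trial T, then check hF = ψ·hV(T) + (1−ψ)·hL(T).
  T = 325.1 K: K = (2.562, 0.112), RR gives ψ = 0.089, H_out = 3.054 kJ/mol
  T = 368.5 K: K = (4.213, 0.200), RR gives ψ = 0.334, H_out = 17.223 kJ/mol
  T = 346.8 K: K = (3.337, 0.152), RR gives ψ = 0.236, H_out = 11.083 kJ/mol
  T = 336.0 K: K = (2.938, 0.131), RR gives ψ = 0.173, H_out = 7.448 kJ/mol
  T = 330.6 K: K = (2.748, 0.122), RR gives ψ = 0.134, H_out = 5.387 kJ/mol
  T = 333.3 K: K = (2.843, 0.126), RR gives ψ = 0.154, H_out = 6.442 kJ/mol
  T = 334.6 K: K = (2.888, 0.129), RR gives ψ = 0.163, H_out = 6.932 kJ/mol
Linear interpolation between T = 333.3 (H_out = 6.442) and T = 334.6 (H_out = 6.932) on hF = 6.51 gives T ≈ 333.5 K, at which ψ = 0.16.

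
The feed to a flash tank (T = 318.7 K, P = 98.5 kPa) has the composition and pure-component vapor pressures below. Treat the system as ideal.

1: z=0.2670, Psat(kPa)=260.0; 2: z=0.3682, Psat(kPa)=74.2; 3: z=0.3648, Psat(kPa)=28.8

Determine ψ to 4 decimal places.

ψ = 0.1068

Raoult's law: Kᵢ = Pᵢˢᵃᵗ/P = Pᵢˢᵃᵗ/98.5.
  K_1 = 260.0/98.5 = 2.639594, K_2 = 74.2/98.5 = 0.753299, K_3 = 28.8/98.5 = 0.292386
Newton–Raphson from ψ = 0.5:
  ψ = 0.5000: g = -0.26253, g' = -0.6833 → ψ = 0.1158
  ψ = 0.1158: g = -0.00678, g' = -0.7474 → ψ = 0.1067
  ψ = 0.1067: g = 0.00004, g' = -0.7572 → ψ = 0.1068
Converged at ψ = 0.1068.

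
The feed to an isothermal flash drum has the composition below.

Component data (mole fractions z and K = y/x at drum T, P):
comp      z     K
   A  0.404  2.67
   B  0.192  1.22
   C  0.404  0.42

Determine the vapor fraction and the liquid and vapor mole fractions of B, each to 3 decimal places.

Newton–Raphson from ψ = 0.5:
  ψ = 0.500: g = 0.0757, g' = -0.612 → ψ = 0.624
Converged at ψ = 0.624.
Compositions from xᵢ = zᵢ/(1+ψ(Kᵢ−1)), yᵢ = Kᵢxᵢ:
  A: x = 0.198, y = 0.528
  B: x = 0.169, y = 0.206
  C: x = 0.633, y = 0.266

ψ = 0.624, x_B = 0.169, y_B = 0.206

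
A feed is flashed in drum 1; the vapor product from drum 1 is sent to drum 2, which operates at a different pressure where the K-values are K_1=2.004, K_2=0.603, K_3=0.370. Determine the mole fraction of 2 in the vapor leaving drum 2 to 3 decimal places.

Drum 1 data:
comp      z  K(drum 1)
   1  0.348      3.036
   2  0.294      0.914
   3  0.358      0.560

y_2 (drum 2) = 0.187

Drum 1:
Let ψ₁ = V/F and solve Σ zᵢ(Kᵢ−1)/(1+ψ₁(Kᵢ−1)) = 0.
g(0) = ΣzᵢKᵢ − 1 = 0.526 and g(1) = 1 − Σzᵢ/Kᵢ = -0.076, so a root lies in (0, 1).
Newton iteration, ψ₁⁰ = 0.5:
  ψ₁ = 0.500: g = 0.1227, g' = -0.471 → ψ₁ = 0.761
  ψ₁ = 0.761: g = 0.0141, g' = -0.381 → ψ₁ = 0.798
Converged at ψ₁ = 0.798.
Drum-1 compositions:
  1: x = 0.133, y = 0.402
  2: x = 0.316, y = 0.289
  3: x = 0.552, y = 0.309
Drum-2 feed = drum-1 vapor: z₂ = (0.4025, 0.2885, 0.3090).
Drum 2:
Rachford–Rice: g(ψ₂) = Σ zᵢ(Kᵢ−1)/(1+ψ₂(Kᵢ−1)) = 0.
Check two-phase: ΣzᵢKᵢ = 1.095 > 1 and Σzᵢ/Kᵢ = 1.514 > 1, so g(0) = 0.095 > 0 and g(1) = -0.514 < 0.
Iterate (Newton) starting at ψ₂ = 0.32:
  ψ₂ = 0.320: g = -0.0692, g' = -0.484 → ψ₂ = 0.177
  ψ₂ = 0.177: g = 0.0007, g' = -0.500 → ψ₂ = 0.179
Converged at ψ₂ = 0.179.
  1: x = 0.341, y = 0.684
  2: x = 0.311, y = 0.187
  3: x = 0.348, y = 0.129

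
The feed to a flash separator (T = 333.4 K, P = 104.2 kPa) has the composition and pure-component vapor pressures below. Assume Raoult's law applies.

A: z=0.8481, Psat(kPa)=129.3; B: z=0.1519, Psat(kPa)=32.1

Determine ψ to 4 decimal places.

ψ = 0.5951

Raoult's law: Kᵢ = Pᵢˢᵃᵗ/P = Pᵢˢᵃᵗ/104.2.
  K_A = 129.3/104.2 = 1.240883, K_B = 32.1/104.2 = 0.308061
Material balance + equilibrium reduce to Σ zᵢ(Kᵢ−1)/(1+ψ(Kᵢ−1)) = 0.
Feasibility: ΣzᵢKᵢ = 1.0992, Σzᵢ/Kᵢ = 1.1765 — both > 1, two phases present.
Binary case is linear: z₁(K₁−1)(1+ψ(K₂−1)) + z₂(K₂−1)(1+ψ(K₁−1)) = 0
⇒ ψ = [z₁(K₁−1)+z₂(K₂−1)] / [−(K₁−1)(K₂−1)] = 0.09919/0.16668 = 0.5951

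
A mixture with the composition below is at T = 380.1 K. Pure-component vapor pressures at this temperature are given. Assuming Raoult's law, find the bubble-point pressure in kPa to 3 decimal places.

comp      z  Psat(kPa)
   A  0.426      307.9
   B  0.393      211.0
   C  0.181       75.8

At the bubble point ψ → 0, so ΣzᵢKᵢ = 1 with Kᵢ = Pᵢˢᵃᵗ/P ⇒ P = ΣzᵢPᵢˢᵃᵗ.
P = 0.426·307.9 + 0.393·211.0 + 0.181·75.8 = 227.808 kPa

Pbub = 227.808 kPa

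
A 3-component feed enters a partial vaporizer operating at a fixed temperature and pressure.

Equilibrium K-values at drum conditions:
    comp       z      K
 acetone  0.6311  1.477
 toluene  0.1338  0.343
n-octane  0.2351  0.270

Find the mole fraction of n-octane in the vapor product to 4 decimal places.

y_n-octane = 0.0698

Material balance + equilibrium reduce to Σ zᵢ(Kᵢ−1)/(1+β(Kᵢ−1)) = 0.
Check two-phase: ΣzᵢKᵢ = 1.0415 > 1 and Σzᵢ/Kᵢ = 1.6881 > 1, so g(0) = 0.0415 > 0 and g(1) = -0.6881 < 0.
Newton iteration, β⁰ = 0.68:
  β = 0.6800: g = -0.27238, g' = -0.7646 → β = 0.3237
  β = 0.3237: g = -0.07563, g' = -0.4158 → β = 0.1418
  β = 0.1418: g = -0.00643, g' = -0.3521 → β = 0.1236
  β = 0.1236: g = -0.00004, g' = -0.3478 → β = 0.1235
Converged at β = 0.1235.
Compositions from xᵢ = zᵢ/(1+β(Kᵢ−1)), yᵢ = Kᵢxᵢ:
  acetone: x = 0.5960, y = 0.8803
  toluene: x = 0.1456, y = 0.0499
  n-octane: x = 0.2584, y = 0.0698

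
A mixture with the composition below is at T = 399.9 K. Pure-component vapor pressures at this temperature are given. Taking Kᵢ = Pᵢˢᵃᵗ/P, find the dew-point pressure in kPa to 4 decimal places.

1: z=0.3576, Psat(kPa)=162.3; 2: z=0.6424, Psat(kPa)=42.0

Pdew = 57.1475 kPa

At the dew point ψ → 1, so Σzᵢ/Kᵢ = 1 with Kᵢ = Pᵢˢᵃᵗ/P ⇒ 1/P = Σzᵢ/Pᵢˢᵃᵗ.
1/P = 0.3576/162.3 + 0.6424/42.0 = 0.0174986 ⇒ P = 57.1475 kPa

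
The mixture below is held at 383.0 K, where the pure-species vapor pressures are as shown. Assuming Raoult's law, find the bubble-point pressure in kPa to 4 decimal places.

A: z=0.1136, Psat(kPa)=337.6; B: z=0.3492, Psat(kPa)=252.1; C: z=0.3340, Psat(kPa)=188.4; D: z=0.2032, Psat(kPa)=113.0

Pbub = 212.2719 kPa

At the bubble point ψ → 0, so ΣzᵢKᵢ = 1 with Kᵢ = Pᵢˢᵃᵗ/P ⇒ P = ΣzᵢPᵢˢᵃᵗ.
P = 0.1136·337.6 + 0.3492·252.1 + 0.3340·188.4 + 0.2032·113.0 = 212.2719 kPa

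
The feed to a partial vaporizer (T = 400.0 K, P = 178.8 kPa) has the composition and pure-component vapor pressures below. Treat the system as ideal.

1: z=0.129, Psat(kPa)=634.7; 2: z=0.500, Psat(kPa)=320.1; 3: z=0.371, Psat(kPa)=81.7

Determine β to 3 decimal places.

β = 0.789

Raoult's law: Kᵢ = Pᵢˢᵃᵗ/P = Pᵢˢᵃᵗ/178.8.
  K_1 = 634.7/178.8 = 3.54978, K_2 = 320.1/178.8 = 1.79027, K_3 = 81.7/178.8 = 0.45694
Rachford–Rice: g(β) = Σ zᵢ(Kᵢ−1)/(1+β(Kᵢ−1)) = 0.
g(0) = ΣzᵢKᵢ − 1 = 0.523 and g(1) = 1 − Σzᵢ/Kᵢ = -0.128, so a root lies in (0, 1).
Newton iteration, β⁰ = 0.36:
  β = 0.360: g = 0.2287, g' = -0.586 → β = 0.750
  β = 0.750: g = 0.0211, g' = -0.533 → β = 0.790
  β = 0.790: g = -0.0002, g' = -0.546 → β = 0.789
Converged at β = 0.789.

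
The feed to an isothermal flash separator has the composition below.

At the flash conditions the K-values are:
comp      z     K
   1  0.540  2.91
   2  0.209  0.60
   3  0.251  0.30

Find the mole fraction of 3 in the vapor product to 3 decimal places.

Iterate (Newton) starting at V/F = 0.56:
  V/F = 0.560: g = 0.1016, g' = -0.848 → V/F = 0.680
  V/F = 0.680: g = -0.0013, g' = -0.884 → V/F = 0.678
Converged at V/F = 0.678.
Compositions from xᵢ = zᵢ/(1+V/F(Kᵢ−1)), yᵢ = Kᵢxᵢ:
  1: x = 0.235, y = 0.685
  2: x = 0.287, y = 0.172
  3: x = 0.478, y = 0.143

y_3 = 0.143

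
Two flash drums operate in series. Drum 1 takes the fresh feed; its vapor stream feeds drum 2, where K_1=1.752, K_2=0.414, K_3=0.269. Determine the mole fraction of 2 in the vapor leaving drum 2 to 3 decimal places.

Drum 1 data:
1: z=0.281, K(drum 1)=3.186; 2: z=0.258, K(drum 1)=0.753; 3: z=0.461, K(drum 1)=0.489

y_2 (drum 2) = 0.095

Drum 1:
Newton iteration, ψ₁⁰ = 0.48:
  ψ₁ = 0.480: g = -0.0847, g' = -0.551 → ψ₁ = 0.326
  ψ₁ = 0.326: g = 0.0064, g' = -0.649 → ψ₁ = 0.336
Converged at ψ₁ = 0.336.
Drum-1 compositions:
  1: x = 0.162, y = 0.516
  2: x = 0.281, y = 0.212
  3: x = 0.557, y = 0.272
Drum-2 feed = drum-1 vapor: z₂ = (0.5159, 0.2119, 0.2722).
Drum 2:
Rachford–Rice: g(ψ₂) = Σ zᵢ(Kᵢ−1)/(1+ψ₂(Kᵢ−1)) = 0.
Feasibility: ΣzᵢKᵢ = 1.065, Σzᵢ/Kᵢ = 1.818 — both > 1, two phases present.
Newton iteration, ψ₂⁰ = 0.5:
  ψ₂ = 0.500: g = -0.2073, g' = -0.661 → ψ₂ = 0.186
  ψ₂ = 0.186: g = -0.0295, g' = -0.511 → ψ₂ = 0.129
  ψ₂ = 0.129: g = -0.0002, g' = -0.505 → ψ₂ = 0.128
Converged at ψ₂ = 0.128.
  1: x = 0.471, y = 0.824
  2: x = 0.229, y = 0.095
  3: x = 0.300, y = 0.081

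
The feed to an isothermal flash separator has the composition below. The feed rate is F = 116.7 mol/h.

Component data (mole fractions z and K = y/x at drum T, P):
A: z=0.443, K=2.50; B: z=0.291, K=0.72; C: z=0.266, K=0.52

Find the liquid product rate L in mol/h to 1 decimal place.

Rachford–Rice: g(V/F) = Σ zᵢ(Kᵢ−1)/(1+V/F(Kᵢ−1)) = 0.
Check two-phase: ΣzᵢKᵢ = 1.455 > 1 and Σzᵢ/Kᵢ = 1.093 > 1, so g(0) = 0.455 > 0 and g(1) = -0.093 < 0.
Newton iteration, V/F⁰ = 0.5:
  V/F = 0.500: g = 0.1170, g' = -0.462 → V/F = 0.753
  V/F = 0.753: g = 0.0089, g' = -0.407 → V/F = 0.775
Converged at V/F = 0.775.
Then V = V/F·F = 0.7748·116.7 = 90.4 mol/h and L = F − V = 26.3 mol/h.

L = 26.3 mol/h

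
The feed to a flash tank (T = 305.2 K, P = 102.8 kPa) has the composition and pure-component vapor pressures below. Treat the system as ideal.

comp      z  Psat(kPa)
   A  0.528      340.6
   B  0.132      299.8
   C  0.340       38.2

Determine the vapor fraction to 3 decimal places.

Raoult's law: Kᵢ = Pᵢˢᵃᵗ/P = Pᵢˢᵃᵗ/102.8.
  K_A = 340.6/102.8 = 3.31323, K_B = 299.8/102.8 = 2.91634, K_C = 38.2/102.8 = 0.37160
Material balance + equilibrium reduce to Σ zᵢ(Kᵢ−1)/(1+ψ(Kᵢ−1)) = 0.
Feasibility: ΣzᵢKᵢ = 2.261, Σzᵢ/Kᵢ = 1.120 — both > 1, two phases present.
Newton–Raphson from ψ = 0.5:
  ψ = 0.500: g = 0.3840, g' = -1.019 → ψ = 0.877
  ψ = 0.877: g = 0.0220, g' = -1.041 → ψ = 0.898
Converged at ψ = 0.898.

ψ = 0.898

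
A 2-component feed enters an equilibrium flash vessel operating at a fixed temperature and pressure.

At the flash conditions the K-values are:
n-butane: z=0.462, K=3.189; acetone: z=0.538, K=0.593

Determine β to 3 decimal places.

β = 0.889

Let β = V/F and solve Σ zᵢ(Kᵢ−1)/(1+β(Kᵢ−1)) = 0.
Feasibility: ΣzᵢKᵢ = 1.792, Σzᵢ/Kᵢ = 1.052 — both > 1, two phases present.
Binary case is linear: z₁(K₁−1)(1+β(K₂−1)) + z₂(K₂−1)(1+β(K₁−1)) = 0
⇒ β = [z₁(K₁−1)+z₂(K₂−1)] / [−(K₁−1)(K₂−1)] = 0.7924/0.8909 = 0.889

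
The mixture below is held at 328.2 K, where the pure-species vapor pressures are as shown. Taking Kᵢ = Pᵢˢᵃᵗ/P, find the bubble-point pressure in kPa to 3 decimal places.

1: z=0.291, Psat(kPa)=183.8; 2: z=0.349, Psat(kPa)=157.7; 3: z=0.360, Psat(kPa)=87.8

At the bubble point ψ → 0, so ΣzᵢKᵢ = 1 with Kᵢ = Pᵢˢᵃᵗ/P ⇒ P = ΣzᵢPᵢˢᵃᵗ.
P = 0.291·183.8 + 0.349·157.7 + 0.360·87.8 = 140.131 kPa

Pbub = 140.131 kPa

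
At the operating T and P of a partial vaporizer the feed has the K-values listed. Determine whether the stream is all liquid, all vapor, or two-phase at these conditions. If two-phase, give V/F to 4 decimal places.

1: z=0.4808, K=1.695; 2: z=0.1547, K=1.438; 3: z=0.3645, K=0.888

all vapor

ΣzᵢKᵢ = 1.3611; Σzᵢ/Kᵢ = 0.8017.
Since Σzᵢ/Kᵢ < 1 the mixture is above its dew point — single vapor phase.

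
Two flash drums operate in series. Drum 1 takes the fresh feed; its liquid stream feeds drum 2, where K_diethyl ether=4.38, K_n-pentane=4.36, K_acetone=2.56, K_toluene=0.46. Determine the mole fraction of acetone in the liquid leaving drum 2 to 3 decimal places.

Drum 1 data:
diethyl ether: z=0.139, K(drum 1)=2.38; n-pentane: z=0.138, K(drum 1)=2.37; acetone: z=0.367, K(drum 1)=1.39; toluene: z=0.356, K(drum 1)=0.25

Drum 1:
Material balance + equilibrium reduce to Σ zᵢ(Kᵢ−1)/(1+ψ₁(Kᵢ−1)) = 0.
g(0) = ΣzᵢKᵢ − 1 = 0.257 and g(1) = 1 − Σzᵢ/Kᵢ = -0.805, so a root lies in (0, 1).
Newton iteration, ψ₁⁰ = 0.46:
  ψ₁ = 0.460: g = -0.0530, g' = -0.703 → ψ₁ = 0.385
  ψ₁ = 0.385: g = -0.0017, g' = -0.662 → ψ₁ = 0.382
Converged at ψ₁ = 0.382.
Drum-1 compositions:
  diethyl ether: x = 0.091, y = 0.217
  n-pentane: x = 0.091, y = 0.215
  acetone: x = 0.319, y = 0.444
  toluene: x = 0.499, y = 0.125
Drum-2 feed = drum-1 liquid: z₂ = (0.0910, 0.0906, 0.3194, 0.4990).
Drum 2:
Newton–Raphson from ψ₂ = 0.43:
  ψ₂ = 0.430: g = 0.1971, g' = -0.869 → ψ₂ = 0.657
  ψ₂ = 0.657: g = 0.0190, g' = -0.739 → ψ₂ = 0.682
  ψ₂ = 0.682: g = 0.0000, g' = -0.737 → ψ₂ = 0.683
Converged at ψ₂ = 0.683.
  diethyl ether: x = 0.028, y = 0.121
  n-pentane: x = 0.028, y = 0.120
  acetone: x = 0.155, y = 0.396
  toluene: x = 0.790, y = 0.364

x_acetone (drum 2) = 0.155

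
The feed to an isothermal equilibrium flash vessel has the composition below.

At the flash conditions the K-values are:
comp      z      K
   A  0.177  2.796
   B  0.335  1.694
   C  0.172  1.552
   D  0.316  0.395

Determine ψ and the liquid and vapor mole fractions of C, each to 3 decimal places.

Newton–Raphson from ψ = 0.5:
  ψ = 0.500: g = 0.1404, g' = -0.517 → ψ = 0.771
  ψ = 0.771: g = -0.0072, g' = -0.601 → ψ = 0.759
Converged at ψ = 0.759.
Compositions from xᵢ = zᵢ/(1+ψ(Kᵢ−1)), yᵢ = Kᵢxᵢ:
  A: x = 0.075, y = 0.209
  B: x = 0.219, y = 0.372
  C: x = 0.121, y = 0.188
  D: x = 0.585, y = 0.231

ψ = 0.759, x_C = 0.121, y_C = 0.188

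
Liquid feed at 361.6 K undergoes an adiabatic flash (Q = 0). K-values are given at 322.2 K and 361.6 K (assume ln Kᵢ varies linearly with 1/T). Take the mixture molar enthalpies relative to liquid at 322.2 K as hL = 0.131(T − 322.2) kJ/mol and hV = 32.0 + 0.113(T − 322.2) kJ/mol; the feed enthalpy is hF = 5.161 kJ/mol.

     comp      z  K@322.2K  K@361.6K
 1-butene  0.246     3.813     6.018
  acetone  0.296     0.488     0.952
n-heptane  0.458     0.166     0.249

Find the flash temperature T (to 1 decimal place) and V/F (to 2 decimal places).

T = 330.0 K, V/F = 0.13

Adiabatic flash: solve Rachford–Rice at each trial T, then check hF = ψ·hV(T) + (1−ψ)·hL(T).
  T = 322.2 K: K = (3.813, 0.488, 0.166), RR gives ψ = 0.079, H_out = 2.516 kJ/mol
  T = 361.6 K: K = (6.018, 0.952, 0.249), RR gives ψ = 0.325, H_out = 15.325 kJ/mol
  T = 341.9 K: K = (4.854, 0.695, 0.206), RR gives ψ = 0.204, H_out = 9.042 kJ/mol
  T = 332.0 K: K = (4.315, 0.585, 0.185), RR gives ψ = 0.143, H_out = 5.839 kJ/mol
  T = 327.1 K: K = (4.060, 0.535, 0.176), RR gives ψ = 0.112, H_out = 4.204 kJ/mol
  T = 329.6 K: K = (4.189, 0.560, 0.180), RR gives ψ = 0.128, H_out = 5.044 kJ/mol
Linear interpolation between T = 329.6 (H_out = 5.044) and T = 332.0 (H_out = 5.839) on hF = 5.161 gives T ≈ 330.0 K, at which ψ = 0.13.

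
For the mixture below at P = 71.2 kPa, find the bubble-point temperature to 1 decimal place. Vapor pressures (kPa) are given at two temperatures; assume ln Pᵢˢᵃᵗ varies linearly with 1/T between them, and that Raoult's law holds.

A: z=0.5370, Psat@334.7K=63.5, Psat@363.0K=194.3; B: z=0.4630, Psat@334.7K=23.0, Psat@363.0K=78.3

T = 345.6 K

Bubble-point temperature: ΣzᵢPᵢˢᵃᵗ(T) = P. Interpolate ln Pᵢˢᵃᵗ = aᵢ + bᵢ/T.
  T = 334.7 K: ΣzᵢPᵢˢᵃᵗ = 44.75 kPa
  T = 363.0 K: ΣzᵢPᵢˢᵃᵗ = 140.59 kPa
  T = 348.9 K: ΣzᵢPᵢˢᵃᵗ = 81.32 kPa
  T = 341.8 K: ΣzᵢPᵢˢᵃᵗ = 60.70 kPa
  T = 345.4 K: ΣzᵢPᵢˢᵃᵗ = 70.51 kPa
  T = 347.1 K: ΣzᵢPᵢˢᵃᵗ = 75.59 kPa
Interpolating between 345.4 K and 347.1 K gives T ≈ 345.6 K.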